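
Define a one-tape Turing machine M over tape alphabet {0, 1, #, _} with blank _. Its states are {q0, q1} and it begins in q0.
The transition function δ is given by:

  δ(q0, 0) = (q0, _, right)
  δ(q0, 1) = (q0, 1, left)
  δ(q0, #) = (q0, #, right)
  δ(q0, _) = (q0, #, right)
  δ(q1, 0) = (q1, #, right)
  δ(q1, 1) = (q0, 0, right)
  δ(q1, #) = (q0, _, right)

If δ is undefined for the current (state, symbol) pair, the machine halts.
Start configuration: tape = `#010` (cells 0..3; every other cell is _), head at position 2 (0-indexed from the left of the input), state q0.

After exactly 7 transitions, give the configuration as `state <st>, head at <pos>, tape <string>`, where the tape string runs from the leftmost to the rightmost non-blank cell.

state q0, head at 1, tape ##10

state=q0 head=2 tape=#0[1]0   (q0,1)→(q0,1,left)
state=q0 head=1 tape=#[0]10   (q0,0)→(q0,_,right)
state=q0 head=2 tape=#_[1]0   (q0,1)→(q0,1,left)
state=q0 head=1 tape=#[_]10   (q0,_)→(q0,#,right)
state=q0 head=2 tape=##[1]0   (q0,1)→(q0,1,left)
state=q0 head=1 tape=#[#]10   (q0,#)→(q0,#,right)
state=q0 head=2 tape=##[1]0   (q0,1)→(q0,1,left)
state=q0 head=1 tape=#[#]10
After 7 steps: state q0, head at 1, tape ##10.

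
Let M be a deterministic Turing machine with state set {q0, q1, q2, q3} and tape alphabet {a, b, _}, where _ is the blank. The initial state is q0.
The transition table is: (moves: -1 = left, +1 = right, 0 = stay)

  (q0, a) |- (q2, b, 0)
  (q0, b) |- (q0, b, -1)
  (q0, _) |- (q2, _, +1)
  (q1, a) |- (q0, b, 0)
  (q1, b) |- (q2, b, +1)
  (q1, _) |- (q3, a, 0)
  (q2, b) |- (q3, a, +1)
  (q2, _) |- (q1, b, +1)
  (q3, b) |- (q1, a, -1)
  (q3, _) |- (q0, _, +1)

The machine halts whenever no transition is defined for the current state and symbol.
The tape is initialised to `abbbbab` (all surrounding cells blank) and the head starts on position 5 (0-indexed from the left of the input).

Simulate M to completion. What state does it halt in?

q0 | _abbbb[a]b   read a → write b, move 0, go to q2
q2 | _abbbb[b]b   read b → write a, move +1, go to q3
q3 | _abbbba[b]   read b → write a, move -1, go to q1
q1 | _abbbb[a]a   read a → write b, move 0, go to q0
q0 | _abbbb[b]a   read b → write b, move -1, go to q0
q0 | _abbb[b]ba   read b → write b, move -1, go to q0
q0 | _abb[b]bba   read b → write b, move -1, go to q0
q0 | _ab[b]bbba   read b → write b, move -1, go to q0
q0 | _a[b]bbbba   read b → write b, move -1, go to q0
q0 | _[a]bbbbba   read a → write b, move 0, go to q2
q2 | _[b]bbbbba   read b → write a, move +1, go to q3
q3 | _a[b]bbbba   read b → write a, move -1, go to q1
q1 | _[a]abbbba   read a → write b, move 0, go to q0
q0 | _[b]abbbba   read b → write b, move -1, go to q0
q0 | [_]babbbba   read _ → write _, move +1, go to q2
q2 | _[b]abbbba   read b → write a, move +1, go to q3
q3 | _a[a]bbbba
No transition is defined for (q3, a); M halts in state q3.

q3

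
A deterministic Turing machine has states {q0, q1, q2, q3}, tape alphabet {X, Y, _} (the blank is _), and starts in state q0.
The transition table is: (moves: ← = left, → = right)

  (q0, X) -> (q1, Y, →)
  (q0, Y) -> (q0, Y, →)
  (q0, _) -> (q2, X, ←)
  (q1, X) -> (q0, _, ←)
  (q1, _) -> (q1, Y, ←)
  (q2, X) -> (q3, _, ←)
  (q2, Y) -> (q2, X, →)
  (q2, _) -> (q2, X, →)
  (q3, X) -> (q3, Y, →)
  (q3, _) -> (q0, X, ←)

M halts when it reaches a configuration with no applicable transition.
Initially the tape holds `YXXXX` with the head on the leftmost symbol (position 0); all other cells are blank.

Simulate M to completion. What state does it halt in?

q1

q0 | [Y]XXXX_   read Y → write Y, move →, go to q0
q0 | Y[X]XXX_   read X → write Y, move →, go to q1
q1 | YY[X]XX_   read X → write _, move ←, go to q0
q0 | Y[Y]_XX_   read Y → write Y, move →, go to q0
q0 | YY[_]XX_   read _ → write X, move ←, go to q2
q2 | Y[Y]XXX_   read Y → write X, move →, go to q2
q2 | YX[X]XX_   read X → write _, move ←, go to q3
q3 | Y[X]_XX_   read X → write Y, move →, go to q3
q3 | YY[_]XX_   read _ → write X, move ←, go to q0
q0 | Y[Y]XXX_   read Y → write Y, move →, go to q0
q0 | YY[X]XX_   read X → write Y, move →, go to q1
q1 | YYY[X]X_   read X → write _, move ←, go to q0
q0 | YY[Y]_X_   read Y → write Y, move →, go to q0
q0 | YYY[_]X_   read _ → write X, move ←, go to q2
q2 | YY[Y]XX_   read Y → write X, move →, go to q2
q2 | YYX[X]X_   read X → write _, move ←, go to q3
q3 | YY[X]_X_   read X → write Y, move →, go to q3
q3 | YYY[_]X_   read _ → write X, move ←, go to q0
q0 | YY[Y]XX_   read Y → write Y, move →, go to q0
q0 | YYY[X]X_   read X → write Y, move →, go to q1
q1 | YYYY[X]_   read X → write _, move ←, go to q0
q0 | YYY[Y]__   read Y → write Y, move →, go to q0
q0 | YYYY[_]_   read _ → write X, move ←, go to q2
q2 | YYY[Y]X_   read Y → write X, move →, go to q2
q2 | YYYX[X]_   read X → write _, move ←, go to q3
q3 | YYY[X]__   read X → write Y, move →, go to q3
q3 | YYYY[_]_   read _ → write X, move ←, go to q0
q0 | YYY[Y]X_   read Y → write Y, move →, go to q0
q0 | YYYY[X]_   read X → write Y, move →, go to q1
q1 | YYYYY[_]   read _ → write Y, move ←, go to q1
q1 | YYYY[Y]Y
No transition is defined for (q1, Y); M halts in state q1.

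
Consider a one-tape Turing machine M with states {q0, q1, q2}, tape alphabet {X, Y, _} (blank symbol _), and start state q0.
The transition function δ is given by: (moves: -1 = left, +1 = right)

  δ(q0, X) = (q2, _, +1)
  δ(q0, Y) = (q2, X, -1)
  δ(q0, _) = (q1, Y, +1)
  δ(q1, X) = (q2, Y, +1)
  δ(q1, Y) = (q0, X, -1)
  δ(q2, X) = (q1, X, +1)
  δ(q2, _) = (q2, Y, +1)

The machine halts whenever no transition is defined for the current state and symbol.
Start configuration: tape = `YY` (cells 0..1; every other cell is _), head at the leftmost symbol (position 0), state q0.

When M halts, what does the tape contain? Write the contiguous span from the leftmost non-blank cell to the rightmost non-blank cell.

Y_X

q0 | _[Y]Y_   read Y → write X, move -1, go to q2
q2 | [_]XY_   read _ → write Y, move +1, go to q2
q2 | Y[X]Y_   read X → write X, move +1, go to q1
q1 | YX[Y]_   read Y → write X, move -1, go to q0
q0 | Y[X]X_   read X → write _, move +1, go to q2
q2 | Y_[X]_   read X → write X, move +1, go to q1
q1 | Y_X[_]
The non-blank tape span at halt is Y_X.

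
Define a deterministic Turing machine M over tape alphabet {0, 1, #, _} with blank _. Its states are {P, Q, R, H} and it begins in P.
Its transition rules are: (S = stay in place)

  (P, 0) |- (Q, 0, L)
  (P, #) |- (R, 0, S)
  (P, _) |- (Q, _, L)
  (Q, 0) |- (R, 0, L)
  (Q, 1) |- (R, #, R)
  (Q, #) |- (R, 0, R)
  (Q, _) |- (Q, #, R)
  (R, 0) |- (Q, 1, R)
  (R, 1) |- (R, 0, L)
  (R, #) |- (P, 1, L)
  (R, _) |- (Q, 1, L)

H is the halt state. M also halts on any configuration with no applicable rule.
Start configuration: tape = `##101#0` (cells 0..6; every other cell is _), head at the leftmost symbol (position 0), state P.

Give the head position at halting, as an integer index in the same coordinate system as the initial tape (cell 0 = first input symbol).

state=P head=0 tape=__[#]#101#0   (P,#)→(R,0,S)
state=R head=0 tape=__[0]#101#0   (R,0)→(Q,1,R)
state=Q head=1 tape=__1[#]101#0   (Q,#)→(R,0,R)
state=R head=2 tape=__10[1]01#0   (R,1)→(R,0,L)
state=R head=1 tape=__1[0]001#0   (R,0)→(Q,1,R)
state=Q head=2 tape=__11[0]01#0   (Q,0)→(R,0,L)
state=R head=1 tape=__1[1]001#0   (R,1)→(R,0,L)
state=R head=0 tape=__[1]0001#0   (R,1)→(R,0,L)
state=R head=-1 tape=_[_]00001#0   (R,_)→(Q,1,L)
state=Q head=-2 tape=[_]100001#0   (Q,_)→(Q,#,R)
state=Q head=-1 tape=#[1]00001#0   (Q,1)→(R,#,R)
state=R head=0 tape=##[0]0001#0   (R,0)→(Q,1,R)
state=Q head=1 tape=##1[0]001#0   (Q,0)→(R,0,L)
state=R head=0 tape=##[1]0001#0   (R,1)→(R,0,L)
state=R head=-1 tape=#[#]00001#0   (R,#)→(P,1,L)
state=P head=-2 tape=[#]100001#0   (P,#)→(R,0,S)
state=R head=-2 tape=[0]100001#0   (R,0)→(Q,1,R)
state=Q head=-1 tape=1[1]00001#0   (Q,1)→(R,#,R)
state=R head=0 tape=1#[0]0001#0   (R,0)→(Q,1,R)
state=Q head=1 tape=1#1[0]001#0   (Q,0)→(R,0,L)
state=R head=0 tape=1#[1]0001#0   (R,1)→(R,0,L)
state=R head=-1 tape=1[#]00001#0   (R,#)→(P,1,L)
state=P head=-2 tape=[1]100001#0
At halt the head is at cell -2.

-2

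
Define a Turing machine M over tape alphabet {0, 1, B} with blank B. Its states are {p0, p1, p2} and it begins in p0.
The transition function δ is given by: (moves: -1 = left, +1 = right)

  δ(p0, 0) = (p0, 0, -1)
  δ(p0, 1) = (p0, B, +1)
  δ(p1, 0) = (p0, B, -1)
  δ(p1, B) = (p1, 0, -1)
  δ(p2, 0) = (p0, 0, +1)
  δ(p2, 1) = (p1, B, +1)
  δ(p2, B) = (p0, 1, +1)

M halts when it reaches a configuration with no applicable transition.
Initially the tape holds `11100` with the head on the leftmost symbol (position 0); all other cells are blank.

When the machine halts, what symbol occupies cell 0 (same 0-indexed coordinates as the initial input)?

state=p0 head=0 tape=[1]1100   (p0,1)→(p0,B,+1)
state=p0 head=1 tape=B[1]100   (p0,1)→(p0,B,+1)
state=p0 head=2 tape=BB[1]00   (p0,1)→(p0,B,+1)
state=p0 head=3 tape=BBB[0]0   (p0,0)→(p0,0,-1)
state=p0 head=2 tape=BB[B]00
Cell 0 holds B when M halts.

B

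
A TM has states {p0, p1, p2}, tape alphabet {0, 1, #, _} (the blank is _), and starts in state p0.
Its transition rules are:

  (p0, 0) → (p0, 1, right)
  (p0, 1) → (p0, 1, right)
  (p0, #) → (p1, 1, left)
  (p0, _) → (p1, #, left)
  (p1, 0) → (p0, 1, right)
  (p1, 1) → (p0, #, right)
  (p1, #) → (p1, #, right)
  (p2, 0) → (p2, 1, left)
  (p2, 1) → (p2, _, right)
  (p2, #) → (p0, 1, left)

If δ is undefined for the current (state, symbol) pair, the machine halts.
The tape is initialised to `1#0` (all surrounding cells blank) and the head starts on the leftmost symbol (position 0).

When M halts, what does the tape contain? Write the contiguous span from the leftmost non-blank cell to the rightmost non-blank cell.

state=p0 head=0 tape=[1]#0___   (p0,1)→(p0,1,right)
state=p0 head=1 tape=1[#]0___   (p0,#)→(p1,1,left)
state=p1 head=0 tape=[1]10___   (p1,1)→(p0,#,right)
state=p0 head=1 tape=#[1]0___   (p0,1)→(p0,1,right)
state=p0 head=2 tape=#1[0]___   (p0,0)→(p0,1,right)
state=p0 head=3 tape=#11[_]__   (p0,_)→(p1,#,left)
state=p1 head=2 tape=#1[1]#__   (p1,1)→(p0,#,right)
state=p0 head=3 tape=#1#[#]__   (p0,#)→(p1,1,left)
state=p1 head=2 tape=#1[#]1__   (p1,#)→(p1,#,right)
state=p1 head=3 tape=#1#[1]__   (p1,1)→(p0,#,right)
state=p0 head=4 tape=#1##[_]_   (p0,_)→(p1,#,left)
state=p1 head=3 tape=#1#[#]#_   (p1,#)→(p1,#,right)
state=p1 head=4 tape=#1##[#]_   (p1,#)→(p1,#,right)
state=p1 head=5 tape=#1###[_]
The non-blank tape span at halt is #1###.

#1###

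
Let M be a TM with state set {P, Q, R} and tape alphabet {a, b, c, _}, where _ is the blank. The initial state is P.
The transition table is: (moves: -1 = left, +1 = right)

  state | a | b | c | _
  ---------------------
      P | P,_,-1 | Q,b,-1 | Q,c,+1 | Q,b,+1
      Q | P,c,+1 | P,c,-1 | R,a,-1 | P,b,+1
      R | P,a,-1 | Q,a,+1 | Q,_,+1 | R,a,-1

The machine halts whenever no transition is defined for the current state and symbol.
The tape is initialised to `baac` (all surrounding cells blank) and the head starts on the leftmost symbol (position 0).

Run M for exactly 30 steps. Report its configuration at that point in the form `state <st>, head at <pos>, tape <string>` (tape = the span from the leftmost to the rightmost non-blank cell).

P | ___[b]aac   read b → write b, move -1, go to Q
Q | __[_]baac   read _ → write b, move +1, go to P
P | __b[b]aac   read b → write b, move -1, go to Q
Q | __[b]baac   read b → write c, move -1, go to P
P | _[_]cbaac   read _ → write b, move +1, go to Q
Q | _b[c]baac   read c → write a, move -1, go to R
R | _[b]abaac   read b → write a, move +1, go to Q
Q | _a[a]baac   read a → write c, move +1, go to P
P | _ac[b]aac   read b → write b, move -1, go to Q
Q | _a[c]baac   read c → write a, move -1, go to R
R | _[a]abaac   read a → write a, move -1, go to P
P | [_]aabaac   read _ → write b, move +1, go to Q
Q | b[a]abaac   read a → write c, move +1, go to P
P | bc[a]baac   read a → write _, move -1, go to P
P | b[c]_baac   read c → write c, move +1, go to Q
Q | bc[_]baac   read _ → write b, move +1, go to P
P | bcb[b]aac   read b → write b, move -1, go to Q
Q | bc[b]baac   read b → write c, move -1, go to P
P | b[c]cbaac   read c → write c, move +1, go to Q
Q | bc[c]baac   read c → write a, move -1, go to R
R | b[c]abaac   read c → write _, move +1, go to Q
Q | b_[a]baac   read a → write c, move +1, go to P
P | b_c[b]aac   read b → write b, move -1, go to Q
Q | b_[c]baac   read c → write a, move -1, go to R
R | b[_]abaac   read _ → write a, move -1, go to R
R | [b]aabaac   read b → write a, move +1, go to Q
Q | a[a]abaac   read a → write c, move +1, go to P
P | ac[a]baac   read a → write _, move -1, go to P
P | a[c]_baac   read c → write c, move +1, go to Q
Q | ac[_]baac   read _ → write b, move +1, go to P
P | acb[b]aac
After 30 steps: state P, head at 0, tape acbbaac.

state P, head at 0, tape acbbaac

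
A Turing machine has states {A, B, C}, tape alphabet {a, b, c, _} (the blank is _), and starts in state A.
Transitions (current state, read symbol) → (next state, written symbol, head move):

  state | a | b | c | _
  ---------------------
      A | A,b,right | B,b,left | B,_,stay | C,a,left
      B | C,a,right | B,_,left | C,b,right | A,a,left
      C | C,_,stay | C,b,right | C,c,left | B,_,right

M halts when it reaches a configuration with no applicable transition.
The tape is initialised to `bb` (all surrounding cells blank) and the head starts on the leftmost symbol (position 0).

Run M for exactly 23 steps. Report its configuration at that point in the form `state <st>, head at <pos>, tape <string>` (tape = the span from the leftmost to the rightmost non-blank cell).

state C, head at -3, tape aa_ba

A | _____[b]b   read b → write b, move left, go to B
B | ____[_]bb   read _ → write a, move left, go to A
A | ___[_]abb   read _ → write a, move left, go to C
C | __[_]aabb   read _ → write _, move right, go to B
B | ___[a]abb   read a → write a, move right, go to C
C | ___a[a]bb   read a → write _, move stay, go to C
C | ___a[_]bb   read _ → write _, move right, go to B
B | ___a_[b]b   read b → write _, move left, go to B
B | ___a[_]_b   read _ → write a, move left, go to A
A | ___[a]a_b   read a → write b, move right, go to A
A | ___b[a]_b   read a → write b, move right, go to A
A | ___bb[_]b   read _ → write a, move left, go to C
C | ___b[b]ab   read b → write b, move right, go to C
C | ___bb[a]b   read a → write _, move stay, go to C
C | ___bb[_]b   read _ → write _, move right, go to B
B | ___bb_[b]   read b → write _, move left, go to B
B | ___bb[_]_   read _ → write a, move left, go to A
A | ___b[b]a_   read b → write b, move left, go to B
B | ___[b]ba_   read b → write _, move left, go to B
B | __[_]_ba_   read _ → write a, move left, go to A
A | _[_]a_ba_   read _ → write a, move left, go to C
C | [_]aa_ba_   read _ → write _, move right, go to B
B | _[a]a_ba_   read a → write a, move right, go to C
C | _a[a]_ba_
After 23 steps: state C, head at -3, tape aa_ba.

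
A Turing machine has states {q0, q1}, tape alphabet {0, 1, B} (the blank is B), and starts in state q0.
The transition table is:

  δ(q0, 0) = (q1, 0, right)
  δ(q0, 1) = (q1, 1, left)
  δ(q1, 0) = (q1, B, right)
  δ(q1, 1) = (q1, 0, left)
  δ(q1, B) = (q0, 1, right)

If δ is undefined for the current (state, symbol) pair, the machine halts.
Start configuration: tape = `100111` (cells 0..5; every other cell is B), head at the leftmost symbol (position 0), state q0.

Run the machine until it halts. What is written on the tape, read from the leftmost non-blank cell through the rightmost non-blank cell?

q0 | BB[1]00111BB   read 1 → write 1, move left, go to q1
q1 | B[B]100111BB   read B → write 1, move right, go to q0
q0 | B1[1]00111BB   read 1 → write 1, move left, go to q1
q1 | B[1]100111BB   read 1 → write 0, move left, go to q1
q1 | [B]0100111BB   read B → write 1, move right, go to q0
q0 | 1[0]100111BB   read 0 → write 0, move right, go to q1
q1 | 10[1]00111BB   read 1 → write 0, move left, go to q1
q1 | 1[0]000111BB   read 0 → write B, move right, go to q1
q1 | 1B[0]00111BB   read 0 → write B, move right, go to q1
q1 | 1BB[0]0111BB   read 0 → write B, move right, go to q1
q1 | 1BBB[0]111BB   read 0 → write B, move right, go to q1
q1 | 1BBBB[1]11BB   read 1 → write 0, move left, go to q1
q1 | 1BBB[B]011BB   read B → write 1, move right, go to q0
q0 | 1BBB1[0]11BB   read 0 → write 0, move right, go to q1
q1 | 1BBB10[1]1BB   read 1 → write 0, move left, go to q1
q1 | 1BBB1[0]01BB   read 0 → write B, move right, go to q1
q1 | 1BBB1B[0]1BB   read 0 → write B, move right, go to q1
q1 | 1BBB1BB[1]BB   read 1 → write 0, move left, go to q1
q1 | 1BBB1B[B]0BB   read B → write 1, move right, go to q0
q0 | 1BBB1B1[0]BB   read 0 → write 0, move right, go to q1
q1 | 1BBB1B10[B]B   read B → write 1, move right, go to q0
q0 | 1BBB1B101[B]
The non-blank tape span at halt is 1BBB1B101.

1BBB1B101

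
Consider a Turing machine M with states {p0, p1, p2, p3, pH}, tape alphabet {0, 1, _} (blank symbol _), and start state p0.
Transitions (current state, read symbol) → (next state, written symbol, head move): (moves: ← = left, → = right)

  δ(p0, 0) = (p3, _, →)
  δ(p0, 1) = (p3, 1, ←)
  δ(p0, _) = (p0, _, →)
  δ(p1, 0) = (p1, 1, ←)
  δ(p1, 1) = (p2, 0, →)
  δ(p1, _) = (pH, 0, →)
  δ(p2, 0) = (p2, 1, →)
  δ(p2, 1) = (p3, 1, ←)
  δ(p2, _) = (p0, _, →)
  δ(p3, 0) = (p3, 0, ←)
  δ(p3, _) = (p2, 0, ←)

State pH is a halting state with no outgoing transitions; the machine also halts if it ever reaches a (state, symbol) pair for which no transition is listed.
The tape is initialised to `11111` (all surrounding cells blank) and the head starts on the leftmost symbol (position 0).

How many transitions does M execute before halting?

4

state=p0 head=0 tape=__[1]1111   (p0,1)→(p3,1,←)
state=p3 head=-1 tape=_[_]11111   (p3,_)→(p2,0,←)
state=p2 head=-2 tape=[_]011111   (p2,_)→(p0,_,→)
state=p0 head=-1 tape=_[0]11111   (p0,0)→(p3,_,→)
state=p3 head=0 tape=__[1]1111
M halts after 4 transitions.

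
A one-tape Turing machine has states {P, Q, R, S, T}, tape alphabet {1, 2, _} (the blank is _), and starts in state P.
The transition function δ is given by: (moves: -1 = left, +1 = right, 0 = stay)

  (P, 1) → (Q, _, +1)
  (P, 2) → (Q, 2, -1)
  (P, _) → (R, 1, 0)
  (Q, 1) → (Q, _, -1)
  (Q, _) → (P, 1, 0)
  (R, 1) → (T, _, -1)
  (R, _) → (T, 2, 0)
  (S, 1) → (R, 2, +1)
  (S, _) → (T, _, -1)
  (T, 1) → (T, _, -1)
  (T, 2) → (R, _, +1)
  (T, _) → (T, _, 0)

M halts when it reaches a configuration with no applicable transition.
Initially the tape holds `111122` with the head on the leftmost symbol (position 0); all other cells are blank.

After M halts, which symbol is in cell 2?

state=P head=0 tape=[1]11122   (P,1)→(Q,_,+1)
state=Q head=1 tape=_[1]1122   (Q,1)→(Q,_,-1)
state=Q head=0 tape=[_]_1122   (Q,_)→(P,1,0)
state=P head=0 tape=[1]_1122   (P,1)→(Q,_,+1)
state=Q head=1 tape=_[_]1122   (Q,_)→(P,1,0)
state=P head=1 tape=_[1]1122   (P,1)→(Q,_,+1)
state=Q head=2 tape=__[1]122   (Q,1)→(Q,_,-1)
state=Q head=1 tape=_[_]_122   (Q,_)→(P,1,0)
state=P head=1 tape=_[1]_122   (P,1)→(Q,_,+1)
state=Q head=2 tape=__[_]122   (Q,_)→(P,1,0)
state=P head=2 tape=__[1]122   (P,1)→(Q,_,+1)
state=Q head=3 tape=___[1]22   (Q,1)→(Q,_,-1)
state=Q head=2 tape=__[_]_22   (Q,_)→(P,1,0)
state=P head=2 tape=__[1]_22   (P,1)→(Q,_,+1)
state=Q head=3 tape=___[_]22   (Q,_)→(P,1,0)
state=P head=3 tape=___[1]22   (P,1)→(Q,_,+1)
state=Q head=4 tape=____[2]2
Cell 2 holds _ when M halts.

_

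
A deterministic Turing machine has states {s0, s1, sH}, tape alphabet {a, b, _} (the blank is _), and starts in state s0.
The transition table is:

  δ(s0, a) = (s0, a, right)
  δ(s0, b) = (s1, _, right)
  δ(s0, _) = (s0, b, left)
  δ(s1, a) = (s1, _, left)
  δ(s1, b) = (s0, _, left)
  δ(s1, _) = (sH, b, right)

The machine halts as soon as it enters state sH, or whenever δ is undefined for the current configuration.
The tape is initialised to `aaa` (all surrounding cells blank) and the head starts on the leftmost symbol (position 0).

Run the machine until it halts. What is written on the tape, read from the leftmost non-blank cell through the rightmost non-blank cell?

aaa_b

s0 | [a]aa___   read a → write a, move right, go to s0
s0 | a[a]a___   read a → write a, move right, go to s0
s0 | aa[a]___   read a → write a, move right, go to s0
s0 | aaa[_]__   read _ → write b, move left, go to s0
s0 | aa[a]b__   read a → write a, move right, go to s0
s0 | aaa[b]__   read b → write _, move right, go to s1
s1 | aaa_[_]_   read _ → write b, move right, go to sH
sH | aaa_b[_]
The non-blank tape span at halt is aaa_b.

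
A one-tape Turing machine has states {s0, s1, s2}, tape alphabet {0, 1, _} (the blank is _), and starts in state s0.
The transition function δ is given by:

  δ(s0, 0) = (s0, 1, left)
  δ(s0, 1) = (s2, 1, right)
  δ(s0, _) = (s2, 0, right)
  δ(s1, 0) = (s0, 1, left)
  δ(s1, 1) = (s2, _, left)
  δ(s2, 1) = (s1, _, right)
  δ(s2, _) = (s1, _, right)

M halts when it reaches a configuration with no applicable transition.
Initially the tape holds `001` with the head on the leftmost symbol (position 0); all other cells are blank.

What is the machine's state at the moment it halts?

s0 | _[0]01   read 0 → write 1, move left, go to s0
s0 | [_]101   read _ → write 0, move right, go to s2
s2 | 0[1]01   read 1 → write _, move right, go to s1
s1 | 0_[0]1   read 0 → write 1, move left, go to s0
s0 | 0[_]11   read _ → write 0, move right, go to s2
s2 | 00[1]1   read 1 → write _, move right, go to s1
s1 | 00_[1]   read 1 → write _, move left, go to s2
s2 | 00[_]_   read _ → write _, move right, go to s1
s1 | 00_[_]
No transition is defined for (s1, _); M halts in state s1.

s1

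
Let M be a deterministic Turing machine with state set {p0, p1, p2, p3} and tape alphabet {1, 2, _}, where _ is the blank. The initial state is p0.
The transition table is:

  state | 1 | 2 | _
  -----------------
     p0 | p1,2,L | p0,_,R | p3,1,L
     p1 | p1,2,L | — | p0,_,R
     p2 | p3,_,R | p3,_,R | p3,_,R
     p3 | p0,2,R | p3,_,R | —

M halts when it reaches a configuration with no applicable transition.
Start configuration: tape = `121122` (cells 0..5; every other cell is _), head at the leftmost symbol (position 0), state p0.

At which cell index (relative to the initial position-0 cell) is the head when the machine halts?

5

state=p0 head=0 tape=_[1]21122_   (p0,1)→(p1,2,L)
state=p1 head=-1 tape=[_]221122_   (p1,_)→(p0,_,R)
state=p0 head=0 tape=_[2]21122_   (p0,2)→(p0,_,R)
state=p0 head=1 tape=__[2]1122_   (p0,2)→(p0,_,R)
state=p0 head=2 tape=___[1]122_   (p0,1)→(p1,2,L)
state=p1 head=1 tape=__[_]2122_   (p1,_)→(p0,_,R)
state=p0 head=2 tape=___[2]122_   (p0,2)→(p0,_,R)
state=p0 head=3 tape=____[1]22_   (p0,1)→(p1,2,L)
state=p1 head=2 tape=___[_]222_   (p1,_)→(p0,_,R)
state=p0 head=3 tape=____[2]22_   (p0,2)→(p0,_,R)
state=p0 head=4 tape=_____[2]2_   (p0,2)→(p0,_,R)
state=p0 head=5 tape=______[2]_   (p0,2)→(p0,_,R)
state=p0 head=6 tape=_______[_]   (p0,_)→(p3,1,L)
state=p3 head=5 tape=______[_]1
At halt the head is at cell 5.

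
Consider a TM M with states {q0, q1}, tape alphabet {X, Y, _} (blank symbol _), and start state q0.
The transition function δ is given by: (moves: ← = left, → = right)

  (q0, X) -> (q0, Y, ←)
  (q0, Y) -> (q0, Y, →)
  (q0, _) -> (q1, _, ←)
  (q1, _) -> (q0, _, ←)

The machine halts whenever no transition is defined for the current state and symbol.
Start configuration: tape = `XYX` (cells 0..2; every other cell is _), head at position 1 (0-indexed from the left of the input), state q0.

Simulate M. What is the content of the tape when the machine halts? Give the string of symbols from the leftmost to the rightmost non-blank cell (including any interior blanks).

XYY

q0 | X[Y]X_   read Y → write Y, move →, go to q0
q0 | XY[X]_   read X → write Y, move ←, go to q0
q0 | X[Y]Y_   read Y → write Y, move →, go to q0
q0 | XY[Y]_   read Y → write Y, move →, go to q0
q0 | XYY[_]   read _ → write _, move ←, go to q1
q1 | XY[Y]_
The non-blank tape span at halt is XYY.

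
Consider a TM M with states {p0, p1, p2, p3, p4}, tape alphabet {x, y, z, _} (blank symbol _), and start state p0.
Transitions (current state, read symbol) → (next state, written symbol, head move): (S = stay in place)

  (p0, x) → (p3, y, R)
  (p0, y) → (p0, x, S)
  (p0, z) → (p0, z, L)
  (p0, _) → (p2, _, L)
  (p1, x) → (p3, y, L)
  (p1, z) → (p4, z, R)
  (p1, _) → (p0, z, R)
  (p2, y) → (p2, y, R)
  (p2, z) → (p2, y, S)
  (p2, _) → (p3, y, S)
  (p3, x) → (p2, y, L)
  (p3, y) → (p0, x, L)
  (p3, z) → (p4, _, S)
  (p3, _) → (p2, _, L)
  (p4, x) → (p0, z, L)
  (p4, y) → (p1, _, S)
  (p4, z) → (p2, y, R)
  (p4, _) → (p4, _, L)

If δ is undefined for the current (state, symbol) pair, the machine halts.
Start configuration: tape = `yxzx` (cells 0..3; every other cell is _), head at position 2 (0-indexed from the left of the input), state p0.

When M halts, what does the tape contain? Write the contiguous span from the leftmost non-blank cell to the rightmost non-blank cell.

yyyx

state=p0 head=2 tape=yx[z]x   (p0,z)→(p0,z,L)
state=p0 head=1 tape=y[x]zx   (p0,x)→(p3,y,R)
state=p3 head=2 tape=yy[z]x   (p3,z)→(p4,_,S)
state=p4 head=2 tape=yy[_]x   (p4,_)→(p4,_,L)
state=p4 head=1 tape=y[y]_x   (p4,y)→(p1,_,S)
state=p1 head=1 tape=y[_]_x   (p1,_)→(p0,z,R)
state=p0 head=2 tape=yz[_]x   (p0,_)→(p2,_,L)
state=p2 head=1 tape=y[z]_x   (p2,z)→(p2,y,S)
state=p2 head=1 tape=y[y]_x   (p2,y)→(p2,y,R)
state=p2 head=2 tape=yy[_]x   (p2,_)→(p3,y,S)
state=p3 head=2 tape=yy[y]x   (p3,y)→(p0,x,L)
state=p0 head=1 tape=y[y]xx   (p0,y)→(p0,x,S)
state=p0 head=1 tape=y[x]xx   (p0,x)→(p3,y,R)
state=p3 head=2 tape=yy[x]x   (p3,x)→(p2,y,L)
state=p2 head=1 tape=y[y]yx   (p2,y)→(p2,y,R)
state=p2 head=2 tape=yy[y]x   (p2,y)→(p2,y,R)
state=p2 head=3 tape=yyy[x]
The non-blank tape span at halt is yyyx.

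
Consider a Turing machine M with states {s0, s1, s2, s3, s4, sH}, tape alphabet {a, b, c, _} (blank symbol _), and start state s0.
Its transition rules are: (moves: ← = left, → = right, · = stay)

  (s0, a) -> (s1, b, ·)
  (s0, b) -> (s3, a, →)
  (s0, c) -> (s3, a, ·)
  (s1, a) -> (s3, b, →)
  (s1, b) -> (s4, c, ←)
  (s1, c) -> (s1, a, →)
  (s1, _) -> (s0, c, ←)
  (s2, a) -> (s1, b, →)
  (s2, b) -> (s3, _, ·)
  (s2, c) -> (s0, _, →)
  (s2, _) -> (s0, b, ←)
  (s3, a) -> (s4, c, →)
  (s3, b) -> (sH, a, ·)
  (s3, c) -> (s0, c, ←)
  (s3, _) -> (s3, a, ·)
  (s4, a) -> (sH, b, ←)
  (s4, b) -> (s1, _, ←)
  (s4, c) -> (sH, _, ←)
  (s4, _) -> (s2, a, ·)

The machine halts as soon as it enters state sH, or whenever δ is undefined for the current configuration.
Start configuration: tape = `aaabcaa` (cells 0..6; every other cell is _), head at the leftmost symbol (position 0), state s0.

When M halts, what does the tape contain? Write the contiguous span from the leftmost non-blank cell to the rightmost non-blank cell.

bbc_ccaa

s0 | _[a]aabcaa   read a → write b, move ·, go to s1
s1 | _[b]aabcaa   read b → write c, move ←, go to s4
s4 | [_]caabcaa   read _ → write a, move ·, go to s2
s2 | [a]caabcaa   read a → write b, move →, go to s1
s1 | b[c]aabcaa   read c → write a, move →, go to s1
s1 | ba[a]abcaa   read a → write b, move →, go to s3
s3 | bab[a]bcaa   read a → write c, move →, go to s4
s4 | babc[b]caa   read b → write _, move ←, go to s1
s1 | bab[c]_caa   read c → write a, move →, go to s1
s1 | baba[_]caa   read _ → write c, move ←, go to s0
s0 | bab[a]ccaa   read a → write b, move ·, go to s1
s1 | bab[b]ccaa   read b → write c, move ←, go to s4
s4 | ba[b]cccaa   read b → write _, move ←, go to s1
s1 | b[a]_cccaa   read a → write b, move →, go to s3
s3 | bb[_]cccaa   read _ → write a, move ·, go to s3
s3 | bb[a]cccaa   read a → write c, move →, go to s4
s4 | bbc[c]ccaa   read c → write _, move ←, go to sH
sH | bb[c]_ccaa
The non-blank tape span at halt is bbc_ccaa.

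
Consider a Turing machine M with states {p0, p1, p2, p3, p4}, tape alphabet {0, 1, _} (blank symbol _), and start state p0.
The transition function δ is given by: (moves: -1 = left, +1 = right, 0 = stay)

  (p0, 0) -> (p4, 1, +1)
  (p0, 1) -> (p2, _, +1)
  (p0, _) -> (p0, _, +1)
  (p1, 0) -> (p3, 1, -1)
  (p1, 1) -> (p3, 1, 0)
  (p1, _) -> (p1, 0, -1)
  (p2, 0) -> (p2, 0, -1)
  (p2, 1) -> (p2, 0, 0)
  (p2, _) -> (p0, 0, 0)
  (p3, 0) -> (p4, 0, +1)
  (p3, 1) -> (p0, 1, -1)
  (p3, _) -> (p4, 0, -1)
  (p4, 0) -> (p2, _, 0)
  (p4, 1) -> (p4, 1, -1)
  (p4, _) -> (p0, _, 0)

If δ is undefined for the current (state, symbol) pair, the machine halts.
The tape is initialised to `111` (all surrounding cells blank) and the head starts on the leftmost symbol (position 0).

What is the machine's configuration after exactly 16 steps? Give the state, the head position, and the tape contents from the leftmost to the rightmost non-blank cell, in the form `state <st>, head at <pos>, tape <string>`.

state=p0 head=0 tape=_[1]11   (p0,1)→(p2,_,+1)
state=p2 head=1 tape=__[1]1   (p2,1)→(p2,0,0)
state=p2 head=1 tape=__[0]1   (p2,0)→(p2,0,-1)
state=p2 head=0 tape=_[_]01   (p2,_)→(p0,0,0)
state=p0 head=0 tape=_[0]01   (p0,0)→(p4,1,+1)
state=p4 head=1 tape=_1[0]1   (p4,0)→(p2,_,0)
state=p2 head=1 tape=_1[_]1   (p2,_)→(p0,0,0)
state=p0 head=1 tape=_1[0]1   (p0,0)→(p4,1,+1)
state=p4 head=2 tape=_11[1]   (p4,1)→(p4,1,-1)
state=p4 head=1 tape=_1[1]1   (p4,1)→(p4,1,-1)
state=p4 head=0 tape=_[1]11   (p4,1)→(p4,1,-1)
state=p4 head=-1 tape=[_]111   (p4,_)→(p0,_,0)
state=p0 head=-1 tape=[_]111   (p0,_)→(p0,_,+1)
state=p0 head=0 tape=_[1]11   (p0,1)→(p2,_,+1)
state=p2 head=1 tape=__[1]1   (p2,1)→(p2,0,0)
state=p2 head=1 tape=__[0]1   (p2,0)→(p2,0,-1)
state=p2 head=0 tape=_[_]01
After 16 steps: state p2, head at 0, tape 01.

state p2, head at 0, tape 01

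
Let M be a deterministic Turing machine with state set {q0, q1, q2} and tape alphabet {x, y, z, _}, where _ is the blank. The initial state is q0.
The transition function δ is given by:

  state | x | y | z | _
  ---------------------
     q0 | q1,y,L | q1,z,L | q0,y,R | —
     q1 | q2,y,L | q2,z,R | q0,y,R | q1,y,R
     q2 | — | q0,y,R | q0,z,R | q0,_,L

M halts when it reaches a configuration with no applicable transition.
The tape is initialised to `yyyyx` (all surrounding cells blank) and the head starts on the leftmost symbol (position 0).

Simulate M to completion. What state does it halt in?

state=q0 head=0 tape=_[y]yyyx_   (q0,y)→(q1,z,L)
state=q1 head=-1 tape=[_]zyyyx_   (q1,_)→(q1,y,R)
state=q1 head=0 tape=y[z]yyyx_   (q1,z)→(q0,y,R)
state=q0 head=1 tape=yy[y]yyx_   (q0,y)→(q1,z,L)
state=q1 head=0 tape=y[y]zyyx_   (q1,y)→(q2,z,R)
state=q2 head=1 tape=yz[z]yyx_   (q2,z)→(q0,z,R)
state=q0 head=2 tape=yzz[y]yx_   (q0,y)→(q1,z,L)
state=q1 head=1 tape=yz[z]zyx_   (q1,z)→(q0,y,R)
state=q0 head=2 tape=yzy[z]yx_   (q0,z)→(q0,y,R)
state=q0 head=3 tape=yzyy[y]x_   (q0,y)→(q1,z,L)
state=q1 head=2 tape=yzy[y]zx_   (q1,y)→(q2,z,R)
state=q2 head=3 tape=yzyz[z]x_   (q2,z)→(q0,z,R)
state=q0 head=4 tape=yzyzz[x]_   (q0,x)→(q1,y,L)
state=q1 head=3 tape=yzyz[z]y_   (q1,z)→(q0,y,R)
state=q0 head=4 tape=yzyzy[y]_   (q0,y)→(q1,z,L)
state=q1 head=3 tape=yzyz[y]z_   (q1,y)→(q2,z,R)
state=q2 head=4 tape=yzyzz[z]_   (q2,z)→(q0,z,R)
state=q0 head=5 tape=yzyzzz[_]
No transition is defined for (q0, _); M halts in state q0.

q0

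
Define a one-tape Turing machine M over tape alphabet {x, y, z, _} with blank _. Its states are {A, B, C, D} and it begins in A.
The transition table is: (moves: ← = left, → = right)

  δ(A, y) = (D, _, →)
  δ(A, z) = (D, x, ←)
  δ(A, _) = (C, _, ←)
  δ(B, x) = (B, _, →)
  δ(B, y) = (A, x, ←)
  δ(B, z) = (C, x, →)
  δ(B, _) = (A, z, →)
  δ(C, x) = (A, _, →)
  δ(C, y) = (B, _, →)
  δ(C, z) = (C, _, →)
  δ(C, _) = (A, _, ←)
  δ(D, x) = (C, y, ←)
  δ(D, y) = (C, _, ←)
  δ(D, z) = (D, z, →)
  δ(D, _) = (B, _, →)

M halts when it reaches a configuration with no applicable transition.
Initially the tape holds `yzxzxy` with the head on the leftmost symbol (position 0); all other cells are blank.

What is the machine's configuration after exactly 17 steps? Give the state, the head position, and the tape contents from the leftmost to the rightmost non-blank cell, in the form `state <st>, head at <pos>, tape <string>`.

state A, head at 3, tape x

A | [y]zxzxy___   read y → write _, move →, go to D
D | _[z]xzxy___   read z → write z, move →, go to D
D | _z[x]zxy___   read x → write y, move ←, go to C
C | _[z]yzxy___   read z → write _, move →, go to C
C | __[y]zxy___   read y → write _, move →, go to B
B | ___[z]xy___   read z → write x, move →, go to C
C | ___x[x]y___   read x → write _, move →, go to A
A | ___x_[y]___   read y → write _, move →, go to D
D | ___x__[_]__   read _ → write _, move →, go to B
B | ___x___[_]_   read _ → write z, move →, go to A
A | ___x___z[_]   read _ → write _, move ←, go to C
C | ___x___[z]_   read z → write _, move →, go to C
C | ___x____[_]   read _ → write _, move ←, go to A
A | ___x___[_]_   read _ → write _, move ←, go to C
C | ___x__[_]__   read _ → write _, move ←, go to A
A | ___x_[_]___   read _ → write _, move ←, go to C
C | ___x[_]____   read _ → write _, move ←, go to A
A | ___[x]_____
After 17 steps: state A, head at 3, tape x.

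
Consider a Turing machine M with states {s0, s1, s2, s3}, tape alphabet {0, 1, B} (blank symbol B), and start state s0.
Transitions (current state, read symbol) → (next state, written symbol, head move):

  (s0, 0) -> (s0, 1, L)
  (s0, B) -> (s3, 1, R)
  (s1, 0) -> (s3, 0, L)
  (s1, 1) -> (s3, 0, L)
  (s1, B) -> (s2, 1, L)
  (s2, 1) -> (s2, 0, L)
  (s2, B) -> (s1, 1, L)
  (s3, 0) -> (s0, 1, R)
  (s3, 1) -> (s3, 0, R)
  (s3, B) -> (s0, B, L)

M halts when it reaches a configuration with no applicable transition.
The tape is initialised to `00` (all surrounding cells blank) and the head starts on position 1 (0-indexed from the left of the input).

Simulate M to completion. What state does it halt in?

s0 | B0[0]B   read 0 → write 1, move L, go to s0
s0 | B[0]1B   read 0 → write 1, move L, go to s0
s0 | [B]11B   read B → write 1, move R, go to s3
s3 | 1[1]1B   read 1 → write 0, move R, go to s3
s3 | 10[1]B   read 1 → write 0, move R, go to s3
s3 | 100[B]   read B → write B, move L, go to s0
s0 | 10[0]B   read 0 → write 1, move L, go to s0
s0 | 1[0]1B   read 0 → write 1, move L, go to s0
s0 | [1]11B
No transition is defined for (s0, 1); M halts in state s0.

s0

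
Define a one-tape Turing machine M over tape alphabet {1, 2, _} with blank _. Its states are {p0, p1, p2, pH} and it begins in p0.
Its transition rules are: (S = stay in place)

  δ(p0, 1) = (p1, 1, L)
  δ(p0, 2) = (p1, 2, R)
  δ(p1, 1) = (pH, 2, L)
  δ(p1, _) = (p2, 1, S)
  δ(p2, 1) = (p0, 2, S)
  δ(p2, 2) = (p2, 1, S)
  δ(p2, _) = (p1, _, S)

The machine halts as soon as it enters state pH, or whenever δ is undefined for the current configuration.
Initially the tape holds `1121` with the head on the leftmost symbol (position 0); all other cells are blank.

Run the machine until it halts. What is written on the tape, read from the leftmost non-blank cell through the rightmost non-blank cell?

p0 | _[1]121   read 1 → write 1, move L, go to p1
p1 | [_]1121   read _ → write 1, move S, go to p2
p2 | [1]1121   read 1 → write 2, move S, go to p0
p0 | [2]1121   read 2 → write 2, move R, go to p1
p1 | 2[1]121   read 1 → write 2, move L, go to pH
pH | [2]2121
The non-blank tape span at halt is 22121.

22121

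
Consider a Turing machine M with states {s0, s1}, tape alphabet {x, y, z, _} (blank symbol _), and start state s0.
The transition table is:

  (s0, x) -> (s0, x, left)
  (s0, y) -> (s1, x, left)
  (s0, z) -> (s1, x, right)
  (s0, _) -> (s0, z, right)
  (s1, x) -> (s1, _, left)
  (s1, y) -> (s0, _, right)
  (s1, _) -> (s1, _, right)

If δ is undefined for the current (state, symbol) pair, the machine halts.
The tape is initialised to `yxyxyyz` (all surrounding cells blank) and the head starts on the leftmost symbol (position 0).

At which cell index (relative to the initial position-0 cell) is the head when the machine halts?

6

s0 | _[y]xyxyyz   read y → write x, move left, go to s1
s1 | [_]xxyxyyz   read _ → write _, move right, go to s1
s1 | _[x]xyxyyz   read x → write _, move left, go to s1
s1 | [_]_xyxyyz   read _ → write _, move right, go to s1
s1 | _[_]xyxyyz   read _ → write _, move right, go to s1
s1 | __[x]yxyyz   read x → write _, move left, go to s1
s1 | _[_]_yxyyz   read _ → write _, move right, go to s1
s1 | __[_]yxyyz   read _ → write _, move right, go to s1
s1 | ___[y]xyyz   read y → write _, move right, go to s0
s0 | ____[x]yyz   read x → write x, move left, go to s0
s0 | ___[_]xyyz   read _ → write z, move right, go to s0
s0 | ___z[x]yyz   read x → write x, move left, go to s0
s0 | ___[z]xyyz   read z → write x, move right, go to s1
s1 | ___x[x]yyz   read x → write _, move left, go to s1
s1 | ___[x]_yyz   read x → write _, move left, go to s1
s1 | __[_]__yyz   read _ → write _, move right, go to s1
s1 | ___[_]_yyz   read _ → write _, move right, go to s1
s1 | ____[_]yyz   read _ → write _, move right, go to s1
s1 | _____[y]yz   read y → write _, move right, go to s0
s0 | ______[y]z   read y → write x, move left, go to s1
s1 | _____[_]xz   read _ → write _, move right, go to s1
s1 | ______[x]z   read x → write _, move left, go to s1
s1 | _____[_]_z   read _ → write _, move right, go to s1
s1 | ______[_]z   read _ → write _, move right, go to s1
s1 | _______[z]
At halt the head is at cell 6.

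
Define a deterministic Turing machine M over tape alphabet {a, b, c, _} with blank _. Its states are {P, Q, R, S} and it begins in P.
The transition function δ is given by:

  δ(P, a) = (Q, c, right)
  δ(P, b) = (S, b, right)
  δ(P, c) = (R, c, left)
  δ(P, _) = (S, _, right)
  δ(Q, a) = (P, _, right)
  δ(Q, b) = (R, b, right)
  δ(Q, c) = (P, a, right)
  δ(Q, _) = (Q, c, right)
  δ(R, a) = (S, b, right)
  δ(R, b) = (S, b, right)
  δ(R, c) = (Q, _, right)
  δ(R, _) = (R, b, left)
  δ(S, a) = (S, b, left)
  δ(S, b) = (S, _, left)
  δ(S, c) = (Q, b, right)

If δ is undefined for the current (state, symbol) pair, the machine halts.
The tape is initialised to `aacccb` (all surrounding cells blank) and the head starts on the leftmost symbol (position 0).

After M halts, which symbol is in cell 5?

_

P | [a]acccb_   read a → write c, move right, go to Q
Q | c[a]cccb_   read a → write _, move right, go to P
P | c_[c]ccb_   read c → write c, move left, go to R
R | c[_]cccb_   read _ → write b, move left, go to R
R | [c]bcccb_   read c → write _, move right, go to Q
Q | _[b]cccb_   read b → write b, move right, go to R
R | _b[c]ccb_   read c → write _, move right, go to Q
Q | _b_[c]cb_   read c → write a, move right, go to P
P | _b_a[c]b_   read c → write c, move left, go to R
R | _b_[a]cb_   read a → write b, move right, go to S
S | _b_b[c]b_   read c → write b, move right, go to Q
Q | _b_bb[b]_   read b → write b, move right, go to R
R | _b_bbb[_]   read _ → write b, move left, go to R
R | _b_bb[b]b   read b → write b, move right, go to S
S | _b_bbb[b]   read b → write _, move left, go to S
S | _b_bb[b]_   read b → write _, move left, go to S
S | _b_b[b]__   read b → write _, move left, go to S
S | _b_[b]___   read b → write _, move left, go to S
S | _b[_]____
Cell 5 holds _ when M halts.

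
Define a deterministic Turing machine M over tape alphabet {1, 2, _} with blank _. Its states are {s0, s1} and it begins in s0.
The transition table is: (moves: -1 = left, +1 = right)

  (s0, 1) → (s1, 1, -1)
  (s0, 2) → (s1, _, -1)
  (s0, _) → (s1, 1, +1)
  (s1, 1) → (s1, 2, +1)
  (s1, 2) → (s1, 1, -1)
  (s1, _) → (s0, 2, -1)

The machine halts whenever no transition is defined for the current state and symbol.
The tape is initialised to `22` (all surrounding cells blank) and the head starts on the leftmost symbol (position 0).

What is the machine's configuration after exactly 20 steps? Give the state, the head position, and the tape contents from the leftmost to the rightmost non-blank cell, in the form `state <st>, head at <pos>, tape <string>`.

s0 | ______[2]2   read 2 → write _, move -1, go to s1
s1 | _____[_]_2   read _ → write 2, move -1, go to s0
s0 | ____[_]2_2   read _ → write 1, move +1, go to s1
s1 | ____1[2]_2   read 2 → write 1, move -1, go to s1
s1 | ____[1]1_2   read 1 → write 2, move +1, go to s1
s1 | ____2[1]_2   read 1 → write 2, move +1, go to s1
s1 | ____22[_]2   read _ → write 2, move -1, go to s0
s0 | ____2[2]22   read 2 → write _, move -1, go to s1
s1 | ____[2]_22   read 2 → write 1, move -1, go to s1
s1 | ___[_]1_22   read _ → write 2, move -1, go to s0
s0 | __[_]21_22   read _ → write 1, move +1, go to s1
s1 | __1[2]1_22   read 2 → write 1, move -1, go to s1
s1 | __[1]11_22   read 1 → write 2, move +1, go to s1
s1 | __2[1]1_22   read 1 → write 2, move +1, go to s1
s1 | __22[1]_22   read 1 → write 2, move +1, go to s1
s1 | __222[_]22   read _ → write 2, move -1, go to s0
s0 | __22[2]222   read 2 → write _, move -1, go to s1
s1 | __2[2]_222   read 2 → write 1, move -1, go to s1
s1 | __[2]1_222   read 2 → write 1, move -1, go to s1
s1 | _[_]11_222   read _ → write 2, move -1, go to s0
s0 | [_]211_222
After 20 steps: state s0, head at -6, tape 211_222.

state s0, head at -6, tape 211_222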